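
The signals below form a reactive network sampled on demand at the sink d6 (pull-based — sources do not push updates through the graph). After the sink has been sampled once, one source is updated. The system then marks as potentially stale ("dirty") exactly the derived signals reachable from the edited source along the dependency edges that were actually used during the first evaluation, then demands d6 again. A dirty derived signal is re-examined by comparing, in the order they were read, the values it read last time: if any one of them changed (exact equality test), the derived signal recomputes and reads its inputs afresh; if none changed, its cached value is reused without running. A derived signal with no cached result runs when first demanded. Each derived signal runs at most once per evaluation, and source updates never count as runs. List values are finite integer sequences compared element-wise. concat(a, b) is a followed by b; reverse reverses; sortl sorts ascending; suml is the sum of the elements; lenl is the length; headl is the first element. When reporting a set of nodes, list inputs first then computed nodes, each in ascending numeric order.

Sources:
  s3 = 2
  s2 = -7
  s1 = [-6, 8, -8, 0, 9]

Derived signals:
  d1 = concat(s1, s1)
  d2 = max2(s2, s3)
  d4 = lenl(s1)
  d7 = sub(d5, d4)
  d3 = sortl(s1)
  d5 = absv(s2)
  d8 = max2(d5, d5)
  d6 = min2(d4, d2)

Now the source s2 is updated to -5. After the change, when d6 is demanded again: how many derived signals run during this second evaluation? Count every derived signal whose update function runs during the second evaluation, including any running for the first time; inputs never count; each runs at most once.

Run set: d2 (1 run).
The important point: d2 recomputes to an identical value, and the output ends up unchanged.

Initial pass — values computed on the first demand:
  d2 = max2(-7, 2) = 2
  d4 = lenl([-6, 8, -8, 0, 9]) = 5
  d6 = min2(5, 2) = 2

Second demand — change propagation:
  d2: re-runs because s2 -7->-5; new result 2 (unchanged).
  d6: re-examined; everything it read last time is the same (d4 unchanged, d2 unchanged) — cache 2 kept, no run.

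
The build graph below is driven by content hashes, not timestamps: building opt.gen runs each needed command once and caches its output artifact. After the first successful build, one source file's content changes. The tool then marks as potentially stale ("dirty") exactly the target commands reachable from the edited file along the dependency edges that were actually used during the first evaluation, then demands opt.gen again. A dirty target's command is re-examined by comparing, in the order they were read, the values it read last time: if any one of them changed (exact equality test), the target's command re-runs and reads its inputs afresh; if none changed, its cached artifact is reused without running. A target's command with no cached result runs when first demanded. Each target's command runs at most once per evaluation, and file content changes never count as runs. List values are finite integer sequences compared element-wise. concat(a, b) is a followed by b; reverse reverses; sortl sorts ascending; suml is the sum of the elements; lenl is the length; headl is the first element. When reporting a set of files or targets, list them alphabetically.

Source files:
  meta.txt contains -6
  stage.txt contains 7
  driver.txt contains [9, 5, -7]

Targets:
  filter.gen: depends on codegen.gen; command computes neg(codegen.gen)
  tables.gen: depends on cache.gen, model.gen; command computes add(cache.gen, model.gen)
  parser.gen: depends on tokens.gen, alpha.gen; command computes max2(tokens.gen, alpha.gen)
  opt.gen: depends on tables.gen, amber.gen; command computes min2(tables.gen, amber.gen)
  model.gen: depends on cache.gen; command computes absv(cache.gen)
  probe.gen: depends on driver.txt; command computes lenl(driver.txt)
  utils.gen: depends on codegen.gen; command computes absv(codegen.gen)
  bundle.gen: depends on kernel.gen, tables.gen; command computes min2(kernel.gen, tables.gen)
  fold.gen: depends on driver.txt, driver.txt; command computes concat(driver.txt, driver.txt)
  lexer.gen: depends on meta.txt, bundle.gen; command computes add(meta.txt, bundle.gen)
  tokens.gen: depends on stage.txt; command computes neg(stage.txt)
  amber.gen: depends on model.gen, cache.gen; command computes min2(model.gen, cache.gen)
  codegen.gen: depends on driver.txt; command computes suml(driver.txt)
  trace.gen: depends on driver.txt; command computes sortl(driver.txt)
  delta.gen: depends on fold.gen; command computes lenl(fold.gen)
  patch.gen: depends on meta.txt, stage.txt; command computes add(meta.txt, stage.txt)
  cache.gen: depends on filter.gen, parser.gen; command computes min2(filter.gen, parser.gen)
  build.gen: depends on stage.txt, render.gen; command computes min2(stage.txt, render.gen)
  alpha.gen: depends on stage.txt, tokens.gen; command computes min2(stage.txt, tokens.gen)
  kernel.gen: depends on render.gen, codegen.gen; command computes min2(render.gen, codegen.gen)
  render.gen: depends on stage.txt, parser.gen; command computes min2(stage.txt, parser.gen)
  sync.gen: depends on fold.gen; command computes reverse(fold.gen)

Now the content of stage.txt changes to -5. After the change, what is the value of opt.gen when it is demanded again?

opt.gen now evaluates to -7.
The important point: cache.gen recomputes to an identical value, and the output ends up unchanged.

Initial pass — values computed on the first demand:
  codegen.gen = suml([9, 5, -7]) = 7
  filter.gen = neg(7) = -7
  tokens.gen = neg(7) = -7
  alpha.gen = min2(7, -7) = -7
  parser.gen = max2(-7, -7) = -7
  cache.gen = min2(-7, -7) = -7
  model.gen = absv(-7) = 7
  amber.gen = min2(7, -7) = -7
  tables.gen = add(-7, 7) = 0
  opt.gen = min2(0, -7) = -7

Second demand — change propagation:
  tokens.gen: re-runs because stage.txt 7->-5; new result 5.
  alpha.gen: re-runs because stage.txt 7->-5; tokens.gen -7->5; new result -5.
  parser.gen: re-runs because tokens.gen -7->5; alpha.gen -7->-5; new result 5.
  cache.gen: re-runs because parser.gen -7->5; new result -7 (unchanged).
  model.gen: re-examined; everything it read last time is the same (cache.gen unchanged) — cache 7 kept, no run.
  amber.gen: re-examined; everything it read last time is the same (model.gen unchanged, cache.gen unchanged) — cache -7 kept, no run.
  tables.gen: re-examined; everything it read last time is the same (cache.gen unchanged, model.gen unchanged) — cache 0 kept, no run.
  opt.gen: re-examined; everything it read last time is the same (tables.gen unchanged, amber.gen unchanged) — cache -7 kept, no run.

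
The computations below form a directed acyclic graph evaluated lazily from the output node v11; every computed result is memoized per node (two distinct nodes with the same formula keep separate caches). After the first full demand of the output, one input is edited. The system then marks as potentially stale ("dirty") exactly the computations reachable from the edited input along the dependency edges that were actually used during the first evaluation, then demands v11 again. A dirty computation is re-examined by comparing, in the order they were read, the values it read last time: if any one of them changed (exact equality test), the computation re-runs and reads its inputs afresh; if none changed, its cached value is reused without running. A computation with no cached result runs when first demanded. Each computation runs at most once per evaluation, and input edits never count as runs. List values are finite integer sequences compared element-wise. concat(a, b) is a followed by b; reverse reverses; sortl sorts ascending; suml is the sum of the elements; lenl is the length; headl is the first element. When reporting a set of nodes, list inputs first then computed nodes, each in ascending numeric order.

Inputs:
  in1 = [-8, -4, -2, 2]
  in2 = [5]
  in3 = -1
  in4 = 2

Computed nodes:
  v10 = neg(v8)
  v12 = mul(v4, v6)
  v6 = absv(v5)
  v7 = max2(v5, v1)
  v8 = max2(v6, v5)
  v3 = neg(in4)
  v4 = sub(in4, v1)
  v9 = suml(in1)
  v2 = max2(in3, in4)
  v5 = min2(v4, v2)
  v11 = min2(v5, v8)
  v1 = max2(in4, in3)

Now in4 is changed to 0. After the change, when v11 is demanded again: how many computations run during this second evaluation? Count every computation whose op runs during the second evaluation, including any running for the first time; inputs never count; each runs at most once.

4 computations run: v1, v2, v4, v5.
Note where the cutoff bites: v6 is checked, finds nothing changed, and keeps its cache.

First demand of the output computes:
  v1 = max2(2, -1) = 2
  v2 = max2(-1, 2) = 2
  v4 = sub(2, 2) = 0
  v5 = min2(0, 2) = 0
  v6 = absv(0) = 0
  v8 = max2(0, 0) = 0
  v11 = min2(0, 0) = 0

After the edit, cleaning proceeds:
  v1: a read changed (in4 2->0) — executes, giving 0.
  v2: a read changed (in4 2->0) — executes, giving 0.
  v4: a read changed (in4 2->0; v1 2->0) — executes, giving 0 — identical to its old value.
  v5: a read changed (v2 2->0) — executes, giving 0 — identical to its old value.
  v6: dirty, but its reads are unchanged (v5 unchanged); cached 0 stands.
  v8: dirty, but its reads are unchanged (v6 unchanged, v5 unchanged); cached 0 stands.
  v11: dirty, but its reads are unchanged (v5 unchanged, v8 unchanged); cached 0 stands.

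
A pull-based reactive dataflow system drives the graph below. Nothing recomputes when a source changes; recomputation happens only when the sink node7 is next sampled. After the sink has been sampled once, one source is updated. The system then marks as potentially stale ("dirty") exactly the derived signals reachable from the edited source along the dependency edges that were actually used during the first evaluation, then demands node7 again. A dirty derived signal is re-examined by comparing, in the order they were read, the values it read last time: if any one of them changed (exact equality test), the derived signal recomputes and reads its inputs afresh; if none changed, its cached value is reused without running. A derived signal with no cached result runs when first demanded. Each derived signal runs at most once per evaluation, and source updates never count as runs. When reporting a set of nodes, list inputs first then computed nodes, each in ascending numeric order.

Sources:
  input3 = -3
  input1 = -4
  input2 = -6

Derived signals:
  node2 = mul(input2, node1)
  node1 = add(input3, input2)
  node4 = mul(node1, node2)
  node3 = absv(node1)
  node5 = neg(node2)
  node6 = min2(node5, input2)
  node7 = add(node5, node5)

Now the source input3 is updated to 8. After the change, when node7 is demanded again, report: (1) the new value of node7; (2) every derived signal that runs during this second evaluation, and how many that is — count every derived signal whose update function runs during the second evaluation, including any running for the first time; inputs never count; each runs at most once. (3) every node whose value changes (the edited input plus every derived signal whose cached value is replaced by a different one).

New value of node7: 24.
Derived signals that run: node1, node2, node5, node7 — 4 in total.
Values that change: input3, node1, node2, node5, node7.

First evaluation (everything demanded from the output):
  node1 = add(-3, -6) = -9
  node2 = mul(-6, -9) = 54
  node5 = neg(54) = -54
  node7 = add(-54, -54) = -108

Propagation after the edit:
  node1: runs — input3 -3->8; result 2.
  node2: runs — node1 -9->2; result -12.
  node5: runs — node2 54->-12; result 12.
  node7: runs — node5 -54->12; node5 -54->12; result 24.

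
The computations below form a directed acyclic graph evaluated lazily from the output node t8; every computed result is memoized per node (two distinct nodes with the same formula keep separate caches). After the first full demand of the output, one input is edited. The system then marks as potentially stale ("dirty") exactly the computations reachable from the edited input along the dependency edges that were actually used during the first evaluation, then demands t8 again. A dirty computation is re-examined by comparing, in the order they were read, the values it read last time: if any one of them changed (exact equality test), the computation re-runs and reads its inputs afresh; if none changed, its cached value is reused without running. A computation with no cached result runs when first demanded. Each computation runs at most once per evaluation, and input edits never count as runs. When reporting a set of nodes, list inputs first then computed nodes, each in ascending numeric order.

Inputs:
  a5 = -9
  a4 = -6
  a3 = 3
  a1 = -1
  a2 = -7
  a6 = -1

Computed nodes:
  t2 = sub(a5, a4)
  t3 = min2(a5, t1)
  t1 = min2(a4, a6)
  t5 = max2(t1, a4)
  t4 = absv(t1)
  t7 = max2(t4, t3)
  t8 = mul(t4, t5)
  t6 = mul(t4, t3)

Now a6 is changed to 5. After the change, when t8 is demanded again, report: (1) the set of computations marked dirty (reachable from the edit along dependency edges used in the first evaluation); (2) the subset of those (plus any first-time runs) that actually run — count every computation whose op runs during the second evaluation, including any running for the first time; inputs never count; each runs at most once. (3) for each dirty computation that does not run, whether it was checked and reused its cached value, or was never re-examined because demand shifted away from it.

The edit dirties: t1, t4, t5, t8.
1 computations run: t1.
Cache hits after checking: t4, t5, t8.
Note the absorption at t1: it re-runs yet its value is the same, leaving the output's value untouched.

First demand of the output computes:
  t1 = min2(-6, -1) = -6
  t4 = absv(-6) = 6
  t5 = max2(-6, -6) = -6
  t8 = mul(6, -6) = -36

After the edit, cleaning proceeds:
  t1: a read changed (a6 -1->5) — executes, giving -6 — identical to its old value.
  t4: dirty, but its reads are unchanged (t1 unchanged); cached 6 stands.
  t5: dirty, but its reads are unchanged (t1 unchanged, a4 unchanged); cached -6 stands.
  t8: dirty, but its reads are unchanged (t4 unchanged, t5 unchanged); cached -36 stands.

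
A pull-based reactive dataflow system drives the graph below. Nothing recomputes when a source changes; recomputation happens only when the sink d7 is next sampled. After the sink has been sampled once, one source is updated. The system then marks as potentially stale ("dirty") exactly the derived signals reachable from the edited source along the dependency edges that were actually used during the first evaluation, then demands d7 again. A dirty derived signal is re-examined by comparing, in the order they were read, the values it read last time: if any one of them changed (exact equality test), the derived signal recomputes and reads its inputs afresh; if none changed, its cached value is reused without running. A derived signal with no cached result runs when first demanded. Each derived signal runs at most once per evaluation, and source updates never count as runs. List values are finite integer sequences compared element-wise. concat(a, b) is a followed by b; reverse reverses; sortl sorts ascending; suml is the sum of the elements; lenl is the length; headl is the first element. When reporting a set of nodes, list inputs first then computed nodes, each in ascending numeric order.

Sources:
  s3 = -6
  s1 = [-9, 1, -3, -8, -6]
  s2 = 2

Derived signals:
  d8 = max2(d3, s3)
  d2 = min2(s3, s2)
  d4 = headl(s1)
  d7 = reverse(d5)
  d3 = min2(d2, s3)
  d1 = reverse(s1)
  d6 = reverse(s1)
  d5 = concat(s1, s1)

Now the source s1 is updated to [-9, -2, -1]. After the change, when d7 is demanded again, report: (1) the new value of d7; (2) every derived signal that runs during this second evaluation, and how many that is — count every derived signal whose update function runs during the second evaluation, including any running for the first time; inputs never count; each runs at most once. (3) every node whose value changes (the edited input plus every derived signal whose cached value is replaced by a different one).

New value of d7: [-1, -2, -9, -1, -2, -9].
Derived signals that run: d5, d7 — 2 in total.
Values that change: s1, d5, d7.

First evaluation (everything demanded from the output):
  d5 = concat([-9, 1, -3, -8, -6], [-9, 1, -3, -8, -6]) = [-9, 1, -3, -8, -6, -9, 1, -3, -8, -6]
  d7 = reverse([-9, 1, -3, -8, -6, -9, 1, -3, -8, -6]) = [-6, -8, -3, 1, -9, -6, -8, -3, 1, -9]

Propagation after the edit:
  d5: runs — s1 [-9, 1, -3, -8, -6]->[-9, -2, -1]; s1 [-9, 1, -3, -8, -6]->[-9, -2, -1]; result [-9, -2, -1, -9, -2, -1].
  d7: runs — d5 [-9, 1, -3, -8, -6, -9, 1, -3, -8, -6]->[-9, -2, -1, -9, -2, -1]; result [-1, -2, -9, -1, -2, -9].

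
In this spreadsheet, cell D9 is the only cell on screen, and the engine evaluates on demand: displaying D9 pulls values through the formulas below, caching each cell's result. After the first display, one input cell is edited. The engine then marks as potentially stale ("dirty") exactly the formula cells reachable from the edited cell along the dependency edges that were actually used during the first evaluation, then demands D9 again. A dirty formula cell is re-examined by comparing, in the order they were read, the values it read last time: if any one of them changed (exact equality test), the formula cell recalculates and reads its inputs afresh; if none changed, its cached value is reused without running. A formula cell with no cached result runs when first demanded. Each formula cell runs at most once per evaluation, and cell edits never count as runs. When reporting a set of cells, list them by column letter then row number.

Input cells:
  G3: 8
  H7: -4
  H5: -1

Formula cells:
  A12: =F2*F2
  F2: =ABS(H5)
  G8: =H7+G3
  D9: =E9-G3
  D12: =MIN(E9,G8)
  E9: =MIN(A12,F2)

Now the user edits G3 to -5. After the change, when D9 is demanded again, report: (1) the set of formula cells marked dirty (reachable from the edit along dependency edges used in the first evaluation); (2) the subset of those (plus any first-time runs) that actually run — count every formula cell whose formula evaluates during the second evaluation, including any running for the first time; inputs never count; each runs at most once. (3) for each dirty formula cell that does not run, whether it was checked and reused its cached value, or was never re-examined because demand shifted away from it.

Initial pass — values computed on the first demand:
  F2 = ABS(-1) = 1
  A12 = 1 * 1 = 1
  E9 = MIN(1, 1) = 1
  D9 = 1 - 8 = -7

Second demand — change propagation:
  D9: re-runs because G3 8->-5; new result 6.

Dirty set: D9.
Run set: D9 (1 run).
All dirty formula cells ended up running.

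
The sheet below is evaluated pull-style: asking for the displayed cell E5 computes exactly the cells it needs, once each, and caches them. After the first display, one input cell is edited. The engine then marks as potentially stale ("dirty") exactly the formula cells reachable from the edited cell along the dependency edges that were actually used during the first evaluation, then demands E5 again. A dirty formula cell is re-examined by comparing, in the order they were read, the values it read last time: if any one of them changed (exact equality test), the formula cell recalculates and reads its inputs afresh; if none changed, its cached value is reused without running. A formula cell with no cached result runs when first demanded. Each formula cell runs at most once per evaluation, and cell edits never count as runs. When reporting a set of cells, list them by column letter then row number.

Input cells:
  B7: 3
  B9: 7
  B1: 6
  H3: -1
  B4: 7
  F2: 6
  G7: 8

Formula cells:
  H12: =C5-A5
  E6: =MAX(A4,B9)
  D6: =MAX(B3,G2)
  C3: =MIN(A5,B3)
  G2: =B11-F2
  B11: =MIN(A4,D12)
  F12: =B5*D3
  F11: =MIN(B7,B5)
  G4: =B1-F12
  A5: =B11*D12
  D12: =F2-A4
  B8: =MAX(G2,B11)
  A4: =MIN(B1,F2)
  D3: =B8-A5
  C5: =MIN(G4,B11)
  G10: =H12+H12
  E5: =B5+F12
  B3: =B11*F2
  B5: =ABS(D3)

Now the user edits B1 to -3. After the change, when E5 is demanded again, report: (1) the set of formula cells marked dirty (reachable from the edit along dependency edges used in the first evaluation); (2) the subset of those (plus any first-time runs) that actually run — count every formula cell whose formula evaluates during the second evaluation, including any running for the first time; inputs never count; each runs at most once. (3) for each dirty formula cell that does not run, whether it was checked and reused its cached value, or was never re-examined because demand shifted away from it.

The edit dirties: A4, A5, B5, B8, B11, D3, D12, E5, F12, G2.
10 formula cells run: A4, A5, B5, B8, B11, D3, D12, E5, F12, G2.
No dirty formula cell escaped a run.

First demand of the output computes:
  A4 = MIN(6, 6) = 6
  D12 = 6 - 6 = 0
  B11 = MIN(6, 0) = 0
  A5 = 0 * 0 = 0
  G2 = 0 - 6 = -6
  B8 = MAX(-6, 0) = 0
  D3 = 0 - 0 = 0
  B5 = ABS(0) = 0
  F12 = 0 * 0 = 0
  E5 = 0 + 0 = 0

After the edit, cleaning proceeds:
  A4: a read changed (B1 6->-3) — executes, giving -3.
  D12: a read changed (A4 6->-3) — executes, giving 9.
  B11: a read changed (A4 6->-3; D12 0->9) — executes, giving -3.
  A5: a read changed (B11 0->-3; D12 0->9) — executes, giving -27.
  G2: a read changed (B11 0->-3) — executes, giving -9.
  B8: a read changed (G2 -6->-9; B11 0->-3) — executes, giving -3.
  D3: a read changed (B8 0->-3; A5 0->-27) — executes, giving 24.
  B5: a read changed (D3 0->24) — executes, giving 24.
  F12: a read changed (B5 0->24; D3 0->24) — executes, giving 576.
  E5: a read changed (B5 0->24; F12 0->576) — executes, giving 600.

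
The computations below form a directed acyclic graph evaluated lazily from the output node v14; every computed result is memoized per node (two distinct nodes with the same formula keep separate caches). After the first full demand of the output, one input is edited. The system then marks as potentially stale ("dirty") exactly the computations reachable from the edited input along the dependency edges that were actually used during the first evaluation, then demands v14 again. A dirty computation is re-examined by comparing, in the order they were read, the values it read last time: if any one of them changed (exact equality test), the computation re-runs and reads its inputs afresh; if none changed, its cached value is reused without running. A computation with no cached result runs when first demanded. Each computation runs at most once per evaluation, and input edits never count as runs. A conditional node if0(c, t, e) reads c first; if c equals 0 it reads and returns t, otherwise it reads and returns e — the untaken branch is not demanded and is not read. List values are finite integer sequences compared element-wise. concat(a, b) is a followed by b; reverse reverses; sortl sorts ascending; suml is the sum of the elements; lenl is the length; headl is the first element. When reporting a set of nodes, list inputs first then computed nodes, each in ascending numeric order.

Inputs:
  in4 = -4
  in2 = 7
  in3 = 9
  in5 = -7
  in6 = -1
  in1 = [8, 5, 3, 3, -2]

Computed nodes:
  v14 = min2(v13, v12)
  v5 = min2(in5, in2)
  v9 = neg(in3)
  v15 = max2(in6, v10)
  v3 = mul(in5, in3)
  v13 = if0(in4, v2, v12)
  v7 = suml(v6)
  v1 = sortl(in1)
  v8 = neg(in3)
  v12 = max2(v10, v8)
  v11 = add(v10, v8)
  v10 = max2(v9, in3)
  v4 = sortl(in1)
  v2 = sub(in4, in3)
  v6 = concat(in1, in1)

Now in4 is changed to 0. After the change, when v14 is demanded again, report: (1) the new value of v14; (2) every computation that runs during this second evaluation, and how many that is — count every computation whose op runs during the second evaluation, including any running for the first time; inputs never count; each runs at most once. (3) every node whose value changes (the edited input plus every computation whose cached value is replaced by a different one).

Demanding v14 again yields -9.
3 computations run: v2, v13, v14.
The nodes whose values change: in4, v13, v14.
Note the branch switch — v2 had no cache and runs now for the first time.

First demand of the output computes:
  v8 = neg(9) = -9
  v9 = neg(9) = -9
  v10 = max2(-9, 9) = 9
  v12 = max2(9, -9) = 9
  v13 = if0(in4=-4 -> else branch v12) = 9
  v14 = min2(9, 9) = 9

After the edit, cleaning proceeds:
  v2: had never run; runs now, result -9.
  v13: a read changed (in4 -4->0) — executes, giving -9.
  v14: a read changed (v13 9->-9) — executes, giving -9.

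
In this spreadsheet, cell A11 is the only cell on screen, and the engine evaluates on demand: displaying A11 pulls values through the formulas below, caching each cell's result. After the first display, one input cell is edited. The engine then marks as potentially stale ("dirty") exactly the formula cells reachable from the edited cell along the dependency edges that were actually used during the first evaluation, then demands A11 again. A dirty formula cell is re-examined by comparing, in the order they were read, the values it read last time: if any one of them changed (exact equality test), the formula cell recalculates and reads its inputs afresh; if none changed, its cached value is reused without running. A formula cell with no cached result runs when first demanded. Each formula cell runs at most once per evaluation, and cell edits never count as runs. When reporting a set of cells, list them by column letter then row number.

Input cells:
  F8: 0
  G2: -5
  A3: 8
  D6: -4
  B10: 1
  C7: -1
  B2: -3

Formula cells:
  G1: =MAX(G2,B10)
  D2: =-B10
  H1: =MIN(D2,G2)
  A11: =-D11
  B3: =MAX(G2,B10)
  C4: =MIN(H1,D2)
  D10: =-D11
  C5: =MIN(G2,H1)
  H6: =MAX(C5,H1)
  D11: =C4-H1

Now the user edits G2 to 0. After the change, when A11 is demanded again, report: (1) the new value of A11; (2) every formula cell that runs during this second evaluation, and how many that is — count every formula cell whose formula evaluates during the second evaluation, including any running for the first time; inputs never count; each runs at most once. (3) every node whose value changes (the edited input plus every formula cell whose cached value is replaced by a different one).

Initial pass — values computed on the first demand:
  D2 = -(1) = -1
  H1 = MIN(-1, -5) = -5
  C4 = MIN(-5, -1) = -5
  D11 = -5 - -5 = 0
  A11 = -(0) = 0

Second demand — change propagation:
  H1: re-runs because G2 -5->0; new result -1.
  C4: re-runs because H1 -5->-1; new result -1.
  D11: re-runs because C4 -5->-1; H1 -5->-1; new result 0 (unchanged).
  A11: re-examined; everything it read last time is the same (D11 unchanged) — cache 0 kept, no run.

The important point: D11 recomputes to an identical value, and the output ends up unchanged.

A11 now evaluates to 0.
Run set: C4, D11, H1 (3 run).
Changed values: C4, G2, H1.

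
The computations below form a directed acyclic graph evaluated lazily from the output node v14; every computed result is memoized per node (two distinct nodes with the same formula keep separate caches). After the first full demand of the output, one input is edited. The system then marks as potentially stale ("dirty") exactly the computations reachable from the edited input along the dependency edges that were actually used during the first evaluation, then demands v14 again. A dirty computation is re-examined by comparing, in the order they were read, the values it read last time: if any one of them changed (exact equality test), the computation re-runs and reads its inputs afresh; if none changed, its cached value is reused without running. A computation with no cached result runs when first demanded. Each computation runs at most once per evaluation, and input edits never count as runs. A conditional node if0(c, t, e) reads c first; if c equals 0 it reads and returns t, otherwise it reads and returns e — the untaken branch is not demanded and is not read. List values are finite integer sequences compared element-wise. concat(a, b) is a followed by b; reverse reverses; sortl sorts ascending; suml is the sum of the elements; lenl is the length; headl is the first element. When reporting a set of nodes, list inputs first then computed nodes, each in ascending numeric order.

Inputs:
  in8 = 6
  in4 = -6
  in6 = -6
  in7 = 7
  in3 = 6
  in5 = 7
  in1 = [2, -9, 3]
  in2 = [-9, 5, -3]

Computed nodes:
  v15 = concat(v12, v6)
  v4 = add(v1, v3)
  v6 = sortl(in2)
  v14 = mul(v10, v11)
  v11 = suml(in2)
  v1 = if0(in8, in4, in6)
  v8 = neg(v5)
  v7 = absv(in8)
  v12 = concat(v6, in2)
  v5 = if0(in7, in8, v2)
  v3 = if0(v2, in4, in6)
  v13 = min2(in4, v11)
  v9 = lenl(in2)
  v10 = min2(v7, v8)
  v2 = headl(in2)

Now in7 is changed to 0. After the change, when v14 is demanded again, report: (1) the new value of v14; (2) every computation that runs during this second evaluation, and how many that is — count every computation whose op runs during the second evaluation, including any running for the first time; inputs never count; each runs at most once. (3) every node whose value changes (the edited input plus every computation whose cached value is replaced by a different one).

First demand of the output computes:
  v2 = headl([-9, 5, -3]) = -9
  v5 = if0(in7=7 -> else branch v2) = -9
  v7 = absv(6) = 6
  v8 = neg(-9) = 9
  v10 = min2(6, 9) = 6
  v11 = suml([-9, 5, -3]) = -7
  v14 = mul(6, -7) = -42

After the edit, cleaning proceeds:
  v5: a read changed (in7 7->0) — executes, giving 6.
  v8: a read changed (v5 -9->6) — executes, giving -6.
  v10: a read changed (v8 9->-6) — executes, giving -6.
  v14: a read changed (v10 6->-6) — executes, giving 42.

Demanding v14 again yields 42.
4 computations run: v5, v8, v10, v14.
The nodes whose values change: in7, v5, v8, v10, v14.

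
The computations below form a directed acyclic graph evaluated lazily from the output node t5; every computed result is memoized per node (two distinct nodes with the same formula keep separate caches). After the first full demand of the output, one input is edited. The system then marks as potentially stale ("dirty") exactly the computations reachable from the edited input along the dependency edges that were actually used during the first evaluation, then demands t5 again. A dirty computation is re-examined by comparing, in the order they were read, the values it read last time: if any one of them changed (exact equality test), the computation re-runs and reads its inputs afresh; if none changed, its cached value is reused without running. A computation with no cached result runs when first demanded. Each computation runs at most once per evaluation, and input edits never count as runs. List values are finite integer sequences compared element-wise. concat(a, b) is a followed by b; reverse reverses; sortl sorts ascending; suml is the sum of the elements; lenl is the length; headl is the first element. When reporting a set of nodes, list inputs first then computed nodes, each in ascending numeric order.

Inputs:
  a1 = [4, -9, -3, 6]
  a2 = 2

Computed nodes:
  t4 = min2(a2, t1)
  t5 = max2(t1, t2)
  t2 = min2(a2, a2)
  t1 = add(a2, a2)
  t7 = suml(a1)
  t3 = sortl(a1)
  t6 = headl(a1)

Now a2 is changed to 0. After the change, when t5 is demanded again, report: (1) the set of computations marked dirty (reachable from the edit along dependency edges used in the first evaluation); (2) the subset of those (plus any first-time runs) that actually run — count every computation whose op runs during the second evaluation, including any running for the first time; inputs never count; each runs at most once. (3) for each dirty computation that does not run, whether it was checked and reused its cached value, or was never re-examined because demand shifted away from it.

The edit dirties: t1, t2, t5.
3 computations run: t1, t2, t5.
No dirty computation escaped a run.

First demand of the output computes:
  t1 = add(2, 2) = 4
  t2 = min2(2, 2) = 2
  t5 = max2(4, 2) = 4

After the edit, cleaning proceeds:
  t1: a read changed (a2 2->0; a2 2->0) — executes, giving 0.
  t2: a read changed (a2 2->0; a2 2->0) — executes, giving 0.
  t5: a read changed (t1 4->0; t2 2->0) — executes, giving 0.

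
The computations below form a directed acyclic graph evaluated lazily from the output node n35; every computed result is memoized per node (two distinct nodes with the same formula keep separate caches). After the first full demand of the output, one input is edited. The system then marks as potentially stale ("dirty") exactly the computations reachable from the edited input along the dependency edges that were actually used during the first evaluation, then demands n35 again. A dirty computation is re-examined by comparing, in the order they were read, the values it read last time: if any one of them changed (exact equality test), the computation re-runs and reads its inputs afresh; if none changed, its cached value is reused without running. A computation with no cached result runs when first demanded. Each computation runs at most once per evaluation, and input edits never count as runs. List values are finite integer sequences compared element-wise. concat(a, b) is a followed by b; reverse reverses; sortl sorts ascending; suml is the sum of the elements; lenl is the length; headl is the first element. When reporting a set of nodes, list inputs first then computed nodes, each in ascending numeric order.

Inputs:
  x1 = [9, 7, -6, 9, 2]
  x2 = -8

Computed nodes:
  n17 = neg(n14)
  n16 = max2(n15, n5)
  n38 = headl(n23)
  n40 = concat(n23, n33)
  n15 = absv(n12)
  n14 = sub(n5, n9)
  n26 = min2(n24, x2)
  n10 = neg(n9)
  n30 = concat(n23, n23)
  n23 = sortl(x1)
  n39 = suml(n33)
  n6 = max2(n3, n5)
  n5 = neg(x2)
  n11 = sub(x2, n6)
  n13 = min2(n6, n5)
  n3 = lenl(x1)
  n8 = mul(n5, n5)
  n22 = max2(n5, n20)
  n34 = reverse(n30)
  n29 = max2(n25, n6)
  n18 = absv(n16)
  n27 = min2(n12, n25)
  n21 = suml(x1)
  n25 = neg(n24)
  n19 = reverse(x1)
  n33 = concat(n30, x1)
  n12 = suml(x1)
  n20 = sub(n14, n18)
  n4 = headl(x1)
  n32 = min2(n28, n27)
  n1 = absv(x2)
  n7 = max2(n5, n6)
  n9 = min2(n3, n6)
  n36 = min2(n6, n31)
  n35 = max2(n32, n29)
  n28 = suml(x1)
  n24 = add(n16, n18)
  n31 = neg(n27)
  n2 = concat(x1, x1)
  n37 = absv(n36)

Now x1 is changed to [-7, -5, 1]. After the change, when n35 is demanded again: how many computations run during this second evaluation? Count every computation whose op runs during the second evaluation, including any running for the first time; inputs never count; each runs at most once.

First demand of the output computes:
  n3 = lenl([9, 7, -6, 9, 2]) = 5
  n5 = neg(-8) = 8
  n6 = max2(5, 8) = 8
  n12 = suml([9, 7, -6, 9, 2]) = 21
  n15 = absv(21) = 21
  n16 = max2(21, 8) = 21
  n18 = absv(21) = 21
  n24 = add(21, 21) = 42
  n25 = neg(42) = -42
  n27 = min2(21, -42) = -42
  n28 = suml([9, 7, -6, 9, 2]) = 21
  n29 = max2(-42, 8) = 8
  n32 = min2(21, -42) = -42
  n35 = max2(-42, 8) = 8

After the edit, cleaning proceeds:
  n3: a read changed (x1 [9, 7, -6, 9, 2]->[-7, -5, 1]) — executes, giving 3.
  n6: a read changed (n3 5->3) — executes, giving 8 — identical to its old value.
  n12: a read changed (x1 [9, 7, -6, 9, 2]->[-7, -5, 1]) — executes, giving -11.
  n15: a read changed (n12 21->-11) — executes, giving 11.
  n16: a read changed (n15 21->11) — executes, giving 11.
  n18: a read changed (n16 21->11) — executes, giving 11.
  n24: a read changed (n16 21->11; n18 21->11) — executes, giving 22.
  n25: a read changed (n24 42->22) — executes, giving -22.
  n27: a read changed (n12 21->-11; n25 -42->-22) — executes, giving -22.
  n28: a read changed (x1 [9, 7, -6, 9, 2]->[-7, -5, 1]) — executes, giving -11.
  n29: a read changed (n25 -42->-22) — executes, giving 8 — identical to its old value.
  n32: a read changed (n28 21->-11; n27 -42->-22) — executes, giving -22.
  n35: a read changed (n32 -42->-22) — executes, giving 8 — identical to its old value.

13 computations run: n3, n6, n12, n15, n16, n18, n24, n25, n27, n28, n29, n32, n35.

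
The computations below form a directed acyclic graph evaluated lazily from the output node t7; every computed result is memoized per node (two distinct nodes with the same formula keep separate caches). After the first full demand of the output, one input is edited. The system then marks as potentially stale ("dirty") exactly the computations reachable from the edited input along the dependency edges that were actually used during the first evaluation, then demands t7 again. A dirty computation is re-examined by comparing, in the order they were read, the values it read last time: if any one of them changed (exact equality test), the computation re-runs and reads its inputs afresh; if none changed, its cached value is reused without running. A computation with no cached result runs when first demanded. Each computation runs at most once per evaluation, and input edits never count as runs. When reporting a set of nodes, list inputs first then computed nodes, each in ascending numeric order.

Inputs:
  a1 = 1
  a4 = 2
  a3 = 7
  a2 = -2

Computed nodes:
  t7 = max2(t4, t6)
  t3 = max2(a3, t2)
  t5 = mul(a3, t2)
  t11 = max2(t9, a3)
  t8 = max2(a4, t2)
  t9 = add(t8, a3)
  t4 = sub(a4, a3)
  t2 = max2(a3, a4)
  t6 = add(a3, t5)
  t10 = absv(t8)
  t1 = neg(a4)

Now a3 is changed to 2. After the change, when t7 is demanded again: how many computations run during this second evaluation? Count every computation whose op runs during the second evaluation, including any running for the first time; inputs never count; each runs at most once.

5 computations run: t2, t4, t5, t6, t7.

First demand of the output computes:
  t2 = max2(7, 2) = 7
  t4 = sub(2, 7) = -5
  t5 = mul(7, 7) = 49
  t6 = add(7, 49) = 56
  t7 = max2(-5, 56) = 56

After the edit, cleaning proceeds:
  t2: a read changed (a3 7->2) — executes, giving 2.
  t4: a read changed (a3 7->2) — executes, giving 0.
  t5: a read changed (a3 7->2; t2 7->2) — executes, giving 4.
  t6: a read changed (a3 7->2; t5 49->4) — executes, giving 6.
  t7: a read changed (t4 -5->0; t6 56->6) — executes, giving 6.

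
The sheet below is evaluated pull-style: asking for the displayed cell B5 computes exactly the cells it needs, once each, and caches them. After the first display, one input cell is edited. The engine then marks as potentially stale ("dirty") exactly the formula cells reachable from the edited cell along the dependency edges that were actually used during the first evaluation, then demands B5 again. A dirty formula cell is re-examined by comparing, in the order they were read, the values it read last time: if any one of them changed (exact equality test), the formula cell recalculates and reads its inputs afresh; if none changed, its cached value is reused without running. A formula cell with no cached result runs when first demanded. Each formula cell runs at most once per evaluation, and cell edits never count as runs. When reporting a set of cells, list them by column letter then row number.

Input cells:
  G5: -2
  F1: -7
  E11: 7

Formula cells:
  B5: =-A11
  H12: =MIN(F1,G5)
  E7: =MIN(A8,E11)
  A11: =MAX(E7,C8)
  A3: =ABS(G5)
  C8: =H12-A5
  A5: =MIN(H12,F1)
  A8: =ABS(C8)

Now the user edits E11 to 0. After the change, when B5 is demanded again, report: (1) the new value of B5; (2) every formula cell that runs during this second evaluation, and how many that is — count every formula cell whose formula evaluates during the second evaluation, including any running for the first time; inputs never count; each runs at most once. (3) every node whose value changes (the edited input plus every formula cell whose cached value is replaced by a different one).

First demand of the output computes:
  H12 = MIN(-7, -2) = -7
  A5 = MIN(-7, -7) = -7
  C8 = -7 - -7 = 0
  A8 = ABS(0) = 0
  E7 = MIN(0, 7) = 0
  A11 = MAX(0, 0) = 0
  B5 = -(0) = 0

After the edit, cleaning proceeds:
  E7: a read changed (E11 7->0) — executes, giving 0 — identical to its old value.
  A11: dirty, but its reads are unchanged (E7 unchanged, C8 unchanged); cached 0 stands.
  B5: dirty, but its reads are unchanged (A11 unchanged); cached 0 stands.

Note the absorption at E7: it re-runs yet its value is the same, leaving the output's value untouched.

Demanding B5 again yields 0.
1 formula cells run: E7.
The nodes whose values change: E11.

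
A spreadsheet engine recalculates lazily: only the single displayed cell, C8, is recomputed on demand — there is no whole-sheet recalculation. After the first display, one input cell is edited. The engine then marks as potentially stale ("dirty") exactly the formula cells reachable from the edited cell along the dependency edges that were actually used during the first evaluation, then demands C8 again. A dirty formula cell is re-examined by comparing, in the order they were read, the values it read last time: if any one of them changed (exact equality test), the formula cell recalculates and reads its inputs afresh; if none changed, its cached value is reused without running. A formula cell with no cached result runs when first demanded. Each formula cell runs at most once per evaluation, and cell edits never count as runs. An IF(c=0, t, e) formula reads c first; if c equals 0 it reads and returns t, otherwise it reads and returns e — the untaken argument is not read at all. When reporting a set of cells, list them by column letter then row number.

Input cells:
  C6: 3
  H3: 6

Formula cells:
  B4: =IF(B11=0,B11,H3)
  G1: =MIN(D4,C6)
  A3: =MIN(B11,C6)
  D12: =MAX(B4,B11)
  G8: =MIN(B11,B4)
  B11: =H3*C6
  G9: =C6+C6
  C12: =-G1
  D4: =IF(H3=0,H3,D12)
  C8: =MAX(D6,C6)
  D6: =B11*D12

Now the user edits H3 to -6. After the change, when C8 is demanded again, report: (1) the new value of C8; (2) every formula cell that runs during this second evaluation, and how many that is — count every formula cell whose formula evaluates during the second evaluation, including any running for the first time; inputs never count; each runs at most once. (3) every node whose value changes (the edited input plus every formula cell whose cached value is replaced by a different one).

First evaluation (everything demanded from the output):
  B11 = 6 * 3 = 18
  B4 = IF(B11=0: B11=18 -> else branch H3) = 6
  D12 = MAX(6, 18) = 18
  D6 = 18 * 18 = 324
  C8 = MAX(324, 3) = 324

Propagation after the edit:
  B11: runs — H3 6->-6; result -18.
  B4: runs — B11 18->-18; H3 6->-6; result -6.
  D12: runs — B4 6->-6; B11 18->-18; result -6.
  D6: runs — B11 18->-18; D12 18->-6; result 108.
  C8: runs — D6 324->108; result 108.

New value of C8: 108.
Formula cells that run: B4, B11, C8, D6, D12 — 5 in total.
Values that change: B4, B11, C8, D6, D12, H3.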